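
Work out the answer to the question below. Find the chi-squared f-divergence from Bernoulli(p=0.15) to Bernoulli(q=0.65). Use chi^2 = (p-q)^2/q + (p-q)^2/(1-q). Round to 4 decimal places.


Chi-squared divergence between Bernoulli distributions:
chi^2 = (p-q)^2/q + (p-q)^2/(1-q).
p = 0.15, q = 0.65, p-q = -0.5.
(p-q)^2 = 0.25.
term1 = 0.25/0.65 = 0.384615.
term2 = 0.25/0.35 = 0.714286.
chi^2 = 0.384615 + 0.714286 = 1.0989

1.0989


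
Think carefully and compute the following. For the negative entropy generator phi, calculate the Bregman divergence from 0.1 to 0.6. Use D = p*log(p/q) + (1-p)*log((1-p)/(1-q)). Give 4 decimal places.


Bregman divergence with negative entropy generator:
D = p*log(p/q) + (1-p)*log((1-p)/(1-q)).
p = 0.1, q = 0.6.
p*log(p/q) = 0.1*log(0.1/0.6) = -0.179176.
(1-p)*log((1-p)/(1-q)) = 0.9*log(0.9/0.4) = 0.729837.
D = -0.179176 + 0.729837 = 0.5507

0.5507


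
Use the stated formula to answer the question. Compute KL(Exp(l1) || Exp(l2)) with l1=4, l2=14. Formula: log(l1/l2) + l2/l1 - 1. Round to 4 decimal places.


KL divergence for exponential family:
KL = log(l1/l2) + l2/l1 - 1.
log(4/14) = -1.252763.
14/4 = 3.5.
KL = -1.252763 + 3.5 - 1 = 1.2472

1.2472


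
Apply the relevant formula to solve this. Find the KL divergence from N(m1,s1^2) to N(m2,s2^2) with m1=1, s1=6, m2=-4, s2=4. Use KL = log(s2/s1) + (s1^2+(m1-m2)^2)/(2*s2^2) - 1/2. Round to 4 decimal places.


KL divergence between normal distributions:
KL = log(s2/s1) + (s1^2 + (m1-m2)^2)/(2*s2^2) - 1/2.
log(4/6) = -0.405465.
(6^2 + (1--4)^2)/(2*4^2) = (36 + 25)/32 = 1.90625.
KL = -0.405465 + 1.90625 - 0.5 = 1.0008

1.0008


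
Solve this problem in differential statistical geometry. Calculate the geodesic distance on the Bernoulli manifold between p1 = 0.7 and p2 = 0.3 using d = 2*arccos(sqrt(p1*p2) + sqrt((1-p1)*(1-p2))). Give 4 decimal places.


Geodesic distance on Bernoulli manifold:
d(p1,p2) = 2*arccos(sqrt(p1*p2) + sqrt((1-p1)*(1-p2))).
sqrt(p1*p2) = sqrt(0.7*0.3) = 0.458258.
sqrt((1-p1)*(1-p2)) = sqrt(0.3*0.7) = 0.458258.
arg = 0.458258 + 0.458258 = 0.916515.
d = 2*arccos(0.916515) = 0.8230

0.8230


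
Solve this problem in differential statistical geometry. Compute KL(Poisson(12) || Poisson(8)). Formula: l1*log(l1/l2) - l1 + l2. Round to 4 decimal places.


KL divergence for Poisson:
KL = l1*log(l1/l2) - l1 + l2.
l1 = 12, l2 = 8.
log(12/8) = 0.405465.
l1*log(l1/l2) = 12 * 0.405465 = 4.865581.
KL = 4.865581 - 12 + 8 = 0.8656

0.8656


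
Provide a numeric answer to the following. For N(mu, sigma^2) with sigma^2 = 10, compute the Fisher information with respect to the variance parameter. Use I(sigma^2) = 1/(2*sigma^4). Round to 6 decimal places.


Fisher information for variance: I(sigma^2) = 1/(2*sigma^4).
sigma^2 = 10, so sigma^4 = 100.
I = 1/(2*100) = 1/200 = 0.005000

0.005000


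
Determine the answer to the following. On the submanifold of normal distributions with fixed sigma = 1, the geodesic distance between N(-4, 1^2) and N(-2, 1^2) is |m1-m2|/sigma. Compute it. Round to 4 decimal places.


On the fixed-variance normal subfamily, geodesic distance = |m1-m2|/sigma.
|-4 - -2| = 2.
sigma = 1.
d = 2/1 = 2.0000

2.0000


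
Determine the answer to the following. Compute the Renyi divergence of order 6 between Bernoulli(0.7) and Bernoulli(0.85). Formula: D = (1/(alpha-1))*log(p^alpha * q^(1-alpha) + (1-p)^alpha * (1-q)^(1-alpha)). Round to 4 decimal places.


Renyi divergence of order alpha between Bernoulli distributions:
D = (1/(alpha-1))*log(p^alpha * q^(1-alpha) + (1-p)^alpha * (1-q)^(1-alpha)).
alpha = 6, p = 0.7, q = 0.85.
p^alpha * q^(1-alpha) = 0.7^6 * 0.85^-5 = 0.265151.
(1-p)^alpha * (1-q)^(1-alpha) = 0.3^6 * 0.15^-5 = 9.6.
sum = 0.265151 + 9.6 = 9.865151.
D = (1/5)*log(9.865151) = 0.4578

0.4578


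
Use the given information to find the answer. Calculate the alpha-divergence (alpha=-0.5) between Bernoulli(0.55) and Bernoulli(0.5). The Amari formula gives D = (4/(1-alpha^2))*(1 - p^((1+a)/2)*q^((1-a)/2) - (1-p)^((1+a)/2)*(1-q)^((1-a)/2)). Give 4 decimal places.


Amari alpha-divergence:
D = (4/(1-alpha^2))*(1 - p^((1+a)/2)*q^((1-a)/2) - (1-p)^((1+a)/2)*(1-q)^((1-a)/2)).
alpha = -0.5, p = 0.55, q = 0.5.
e1 = (1+alpha)/2 = 0.25, e2 = (1-alpha)/2 = 0.75.
t1 = p^e1 * q^e2 = 0.55^0.25 * 0.5^0.75 = 0.512057.
t2 = (1-p)^e1 * (1-q)^e2 = 0.45^0.25 * 0.5^0.75 = 0.487002.
4/(1-alpha^2) = 5.333333.
D = 5.333333*(1 - 0.512057 - 0.487002) = 0.0050

0.0050


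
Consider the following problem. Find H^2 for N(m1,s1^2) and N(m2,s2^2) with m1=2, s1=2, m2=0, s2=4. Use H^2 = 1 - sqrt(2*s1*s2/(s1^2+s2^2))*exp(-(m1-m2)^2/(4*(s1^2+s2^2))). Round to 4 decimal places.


Squared Hellinger distance for Gaussians:
H^2 = 1 - sqrt(2*s1*s2/(s1^2+s2^2)) * exp(-(m1-m2)^2/(4*(s1^2+s2^2))).
s1^2 = 4, s2^2 = 16, s1^2+s2^2 = 20.
sqrt(2*2*4/(20)) = 0.894427.
(m1-m2)^2 = (2)^2 = 4.
exp(-4/(4*20)) = exp(-0.05) = 0.951229.
H^2 = 1 - 0.894427*0.951229 = 0.1492

0.1492


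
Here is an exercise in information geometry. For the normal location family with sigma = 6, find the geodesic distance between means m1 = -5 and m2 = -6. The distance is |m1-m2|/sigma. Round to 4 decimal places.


On the fixed-variance normal subfamily, geodesic distance = |m1-m2|/sigma.
|-5 - -6| = 1.
sigma = 6.
d = 1/6 = 0.1667

0.1667


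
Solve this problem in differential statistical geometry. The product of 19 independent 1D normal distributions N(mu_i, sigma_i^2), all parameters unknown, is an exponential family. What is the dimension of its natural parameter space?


Exponential family dimension calculation:
Each univariate normal has two natural parameters (mu/sigma^2 and -1/(2 sigma^2)).
With 19 independent components, dim = 2 * 19 = 38.

38


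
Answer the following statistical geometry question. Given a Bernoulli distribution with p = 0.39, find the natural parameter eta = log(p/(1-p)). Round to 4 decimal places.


Natural parameter for Bernoulli: eta = log(p/(1-p)).
p = 0.39, 1-p = 0.61.
p/(1-p) = 0.639344.
eta = log(0.639344) = -0.4473

-0.4473


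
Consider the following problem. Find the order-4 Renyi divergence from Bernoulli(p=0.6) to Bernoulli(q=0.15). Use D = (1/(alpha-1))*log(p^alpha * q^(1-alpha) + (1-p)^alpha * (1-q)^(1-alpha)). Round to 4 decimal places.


Renyi divergence of order alpha between Bernoulli distributions:
D = (1/(alpha-1))*log(p^alpha * q^(1-alpha) + (1-p)^alpha * (1-q)^(1-alpha)).
alpha = 4, p = 0.6, q = 0.15.
p^alpha * q^(1-alpha) = 0.6^4 * 0.15^-3 = 38.4.
(1-p)^alpha * (1-q)^(1-alpha) = 0.4^4 * 0.85^-3 = 0.041685.
sum = 38.4 + 0.041685 = 38.441685.
D = (1/3)*log(38.441685) = 1.2164

1.2164


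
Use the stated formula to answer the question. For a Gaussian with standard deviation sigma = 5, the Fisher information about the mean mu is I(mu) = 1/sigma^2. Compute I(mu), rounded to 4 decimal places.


The Fisher information for the mean of a normal distribution is I(mu) = 1/sigma^2.
sigma = 5, so sigma^2 = 25.
I(mu) = 1/25 = 0.0400

0.0400


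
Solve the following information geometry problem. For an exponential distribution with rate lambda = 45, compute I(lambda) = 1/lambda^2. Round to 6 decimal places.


Fisher information for exponential: I(lambda) = 1/lambda^2.
lambda = 45, lambda^2 = 2025.
I = 1/2025 = 0.000494

0.000494


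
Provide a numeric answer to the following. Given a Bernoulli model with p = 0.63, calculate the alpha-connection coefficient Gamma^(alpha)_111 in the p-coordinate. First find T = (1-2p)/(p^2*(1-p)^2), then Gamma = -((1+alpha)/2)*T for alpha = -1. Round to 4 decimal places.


Skewness (Amari-Chentsov) tensor: T = (1-2p)/(p^2*(1-p)^2).
p = 0.63, 1-2p = -0.26, p^2 = 0.3969, (1-p)^2 = 0.1369.
T = -0.26/(0.3969 * 0.1369) = -4.785076.
In the p-coordinate, Gamma^(alpha) = Gamma^(0) - (alpha/2)*T with Gamma^(0) = (1/2)*g'(p) = -T/2,
so Gamma^(alpha) = -((1+alpha)/2)*T.
alpha = -1, -(1+alpha)/2 = 0.0.
Gamma = 0.0 * -4.785076 = 0.0000

0.0000


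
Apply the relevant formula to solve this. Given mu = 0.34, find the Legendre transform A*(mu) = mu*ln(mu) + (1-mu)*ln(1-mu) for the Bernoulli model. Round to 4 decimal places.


Legendre transform for Bernoulli:
A*(mu) = mu*log(mu) + (1-mu)*log(1-mu).
mu = 0.34, 1-mu = 0.66.
mu*log(mu) = 0.34*log(0.34) = -0.366795.
(1-mu)*log(1-mu) = 0.66*log(0.66) = -0.27424.
A* = -0.366795 + -0.27424 = -0.6410

-0.6410


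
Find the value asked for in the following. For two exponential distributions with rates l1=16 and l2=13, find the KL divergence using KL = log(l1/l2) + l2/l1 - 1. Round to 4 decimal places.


KL divergence for exponential family:
KL = log(l1/l2) + l2/l1 - 1.
log(16/13) = 0.207639.
13/16 = 0.8125.
KL = 0.207639 + 0.8125 - 1 = 0.0201

0.0201


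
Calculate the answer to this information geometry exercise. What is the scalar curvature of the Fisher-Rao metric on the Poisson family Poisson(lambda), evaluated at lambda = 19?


This family has a single free parameter, so its statistical manifold
is 1-dimensional. The Riemann curvature tensor of any 1-dimensional
Riemannian manifold vanishes identically, so R = 0.

0


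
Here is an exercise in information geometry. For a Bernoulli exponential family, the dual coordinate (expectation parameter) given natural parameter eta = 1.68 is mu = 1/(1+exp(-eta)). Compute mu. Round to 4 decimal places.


Dual coordinate (expectation parameter) for Bernoulli:
mu = 1/(1+exp(-eta)).
eta = 1.68.
exp(-eta) = exp(-1.68) = 0.186374.
mu = 1/(1+0.186374) = 0.8429

0.8429


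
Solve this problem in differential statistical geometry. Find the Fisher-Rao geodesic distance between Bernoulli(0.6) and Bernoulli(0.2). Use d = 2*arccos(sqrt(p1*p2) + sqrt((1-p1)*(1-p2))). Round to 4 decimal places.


Geodesic distance on Bernoulli manifold:
d(p1,p2) = 2*arccos(sqrt(p1*p2) + sqrt((1-p1)*(1-p2))).
sqrt(p1*p2) = sqrt(0.6*0.2) = 0.34641.
sqrt((1-p1)*(1-p2)) = sqrt(0.4*0.8) = 0.565685.
arg = 0.34641 + 0.565685 = 0.912096.
d = 2*arccos(0.912096) = 0.8449

0.8449


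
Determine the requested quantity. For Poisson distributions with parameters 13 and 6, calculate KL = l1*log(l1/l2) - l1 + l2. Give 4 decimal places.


KL divergence for Poisson:
KL = l1*log(l1/l2) - l1 + l2.
l1 = 13, l2 = 6.
log(13/6) = 0.77319.
l1*log(l1/l2) = 13 * 0.77319 = 10.051469.
KL = 10.051469 - 13 + 6 = 3.0515

3.0515


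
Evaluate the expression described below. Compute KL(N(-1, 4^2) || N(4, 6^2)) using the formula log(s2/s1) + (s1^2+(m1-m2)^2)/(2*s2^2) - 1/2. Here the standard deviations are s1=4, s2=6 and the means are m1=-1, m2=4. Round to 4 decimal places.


KL divergence between normal distributions:
KL = log(s2/s1) + (s1^2 + (m1-m2)^2)/(2*s2^2) - 1/2.
log(6/4) = 0.405465.
(4^2 + (-1-4)^2)/(2*6^2) = (16 + 25)/72 = 0.569444.
KL = 0.405465 + 0.569444 - 0.5 = 0.4749

0.4749


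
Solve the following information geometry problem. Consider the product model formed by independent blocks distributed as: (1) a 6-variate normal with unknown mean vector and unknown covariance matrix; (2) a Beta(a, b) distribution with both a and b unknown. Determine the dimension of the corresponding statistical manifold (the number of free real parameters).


The dimension of a statistical manifold equals the number of free
(independent) real parameters of the model. For a product of independent
blocks the parameter counts add.
- 6-variate normal: 6 (mean) + 6*7/2 = 21 (symmetric covariance) = 27.
- Beta (a, b): 2.
Total = 27 + 2 = 29.
Dimension = 29

29


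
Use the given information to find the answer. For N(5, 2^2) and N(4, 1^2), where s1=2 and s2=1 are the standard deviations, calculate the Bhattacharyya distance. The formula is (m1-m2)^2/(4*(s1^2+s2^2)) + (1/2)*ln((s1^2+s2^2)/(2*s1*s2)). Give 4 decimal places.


Bhattacharyya distance between two Gaussians:
DB = (m1-m2)^2/(4*(s1^2+s2^2)) + (1/2)*ln((s1^2+s2^2)/(2*s1*s2)).
(m1-m2)^2 = (1)^2 = 1.
s1^2+s2^2 = 4 + 1 = 5.
term1 = 1/20 = 0.05.
term2 = 0.5*ln(5/4.0) = 0.111572.
DB = 0.05 + 0.111572 = 0.1616

0.1616


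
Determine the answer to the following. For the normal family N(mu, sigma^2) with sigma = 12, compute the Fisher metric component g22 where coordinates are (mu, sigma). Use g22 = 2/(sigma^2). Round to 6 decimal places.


For the 2-parameter normal family, the Fisher metric has:
  g11 = 1/sigma^2, g22 = 2/sigma^2.
sigma = 12, sigma^2 = 144.
g22 = 0.013889

0.013889


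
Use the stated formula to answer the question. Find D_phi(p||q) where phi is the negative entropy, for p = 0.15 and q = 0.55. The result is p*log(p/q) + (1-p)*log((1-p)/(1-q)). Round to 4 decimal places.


Bregman divergence with negative entropy generator:
D = p*log(p/q) + (1-p)*log((1-p)/(1-q)).
p = 0.15, q = 0.55.
p*log(p/q) = 0.15*log(0.15/0.55) = -0.194892.
(1-p)*log((1-p)/(1-q)) = 0.85*log(0.85/0.45) = 0.54059.
D = -0.194892 + 0.54059 = 0.3457

0.3457


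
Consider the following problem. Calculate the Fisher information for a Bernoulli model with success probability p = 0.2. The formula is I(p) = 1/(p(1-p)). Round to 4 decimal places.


For Bernoulli(p), Fisher information is I(p) = 1/(p*(1-p)).
p = 0.2, 1-p = 0.8.
p*(1-p) = 0.16.
I(p) = 1/0.16 = 6.2500

6.2500


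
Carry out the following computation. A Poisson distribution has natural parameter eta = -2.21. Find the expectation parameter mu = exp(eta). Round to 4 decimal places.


Expectation parameter for Poisson exponential family:
mu = exp(eta).
eta = -2.21.
mu = exp(-2.21) = 0.1097

0.1097


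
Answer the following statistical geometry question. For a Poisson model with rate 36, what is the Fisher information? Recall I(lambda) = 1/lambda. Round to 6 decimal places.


Fisher information for Poisson: I(lambda) = 1/lambda.
lambda = 36.
I(lambda) = 1/36 = 0.027778

0.027778


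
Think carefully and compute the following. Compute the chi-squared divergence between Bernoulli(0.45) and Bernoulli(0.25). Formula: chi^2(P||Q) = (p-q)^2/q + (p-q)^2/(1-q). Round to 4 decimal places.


Chi-squared divergence between Bernoulli distributions:
chi^2 = (p-q)^2/q + (p-q)^2/(1-q).
p = 0.45, q = 0.25, p-q = 0.2.
(p-q)^2 = 0.04.
term1 = 0.04/0.25 = 0.16.
term2 = 0.04/0.75 = 0.053333.
chi^2 = 0.16 + 0.053333 = 0.2133

0.2133


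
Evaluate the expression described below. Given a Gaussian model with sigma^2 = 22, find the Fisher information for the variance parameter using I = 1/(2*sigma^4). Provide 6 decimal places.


Fisher information for variance: I(sigma^2) = 1/(2*sigma^4).
sigma^2 = 22, so sigma^4 = 484.
I = 1/(2*484) = 1/968 = 0.001033

0.001033


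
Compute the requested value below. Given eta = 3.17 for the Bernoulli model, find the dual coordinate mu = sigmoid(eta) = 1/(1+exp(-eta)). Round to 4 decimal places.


Dual coordinate (expectation parameter) for Bernoulli:
mu = 1/(1+exp(-eta)).
eta = 3.17.
exp(-eta) = exp(-3.17) = 0.042004.
mu = 1/(1+0.042004) = 0.9597

0.9597


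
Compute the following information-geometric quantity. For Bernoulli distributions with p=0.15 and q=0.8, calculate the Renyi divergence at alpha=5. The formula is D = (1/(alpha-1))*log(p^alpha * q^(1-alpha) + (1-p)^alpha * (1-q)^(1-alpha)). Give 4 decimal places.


Renyi divergence of order alpha between Bernoulli distributions:
D = (1/(alpha-1))*log(p^alpha * q^(1-alpha) + (1-p)^alpha * (1-q)^(1-alpha)).
alpha = 5, p = 0.15, q = 0.8.
p^alpha * q^(1-alpha) = 0.15^5 * 0.8^-4 = 0.000185.
(1-p)^alpha * (1-q)^(1-alpha) = 0.85^5 * 0.2^-4 = 277.31582.
sum = 0.000185 + 277.31582 = 277.316006.
D = (1/4)*log(277.316006) = 1.4063

1.4063


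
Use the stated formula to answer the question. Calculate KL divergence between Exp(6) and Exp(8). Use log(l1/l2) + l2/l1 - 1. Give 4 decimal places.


KL divergence for exponential family:
KL = log(l1/l2) + l2/l1 - 1.
log(6/8) = -0.287682.
8/6 = 1.333333.
KL = -0.287682 + 1.333333 - 1 = 0.0457

0.0457


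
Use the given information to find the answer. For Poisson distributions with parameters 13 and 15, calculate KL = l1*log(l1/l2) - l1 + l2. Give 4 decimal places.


KL divergence for Poisson:
KL = l1*log(l1/l2) - l1 + l2.
l1 = 13, l2 = 15.
log(13/15) = -0.143101.
l1*log(l1/l2) = 13 * -0.143101 = -1.860311.
KL = -1.860311 - 13 + 15 = 0.1397

0.1397


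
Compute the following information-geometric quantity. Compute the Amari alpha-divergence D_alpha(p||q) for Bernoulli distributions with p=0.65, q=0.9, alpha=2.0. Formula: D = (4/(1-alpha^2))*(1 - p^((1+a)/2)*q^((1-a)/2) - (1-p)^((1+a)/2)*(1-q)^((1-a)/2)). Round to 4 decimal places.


Amari alpha-divergence:
D = (4/(1-alpha^2))*(1 - p^((1+a)/2)*q^((1-a)/2) - (1-p)^((1+a)/2)*(1-q)^((1-a)/2)).
alpha = 2.0, p = 0.65, q = 0.9.
e1 = (1+alpha)/2 = 1.5, e2 = (1-alpha)/2 = -0.5.
t1 = p^e1 * q^e2 = 0.65^1.5 * 0.9^-0.5 = 0.552394.
t2 = (1-p)^e1 * (1-q)^e2 = 0.35^1.5 * 0.1^-0.5 = 0.65479.
4/(1-alpha^2) = -1.333333.
D = -1.333333*(1 - 0.552394 - 0.65479) = 0.2762

0.2762


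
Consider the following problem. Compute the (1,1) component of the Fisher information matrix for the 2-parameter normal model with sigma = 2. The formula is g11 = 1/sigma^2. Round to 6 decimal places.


For the 2-parameter normal family, the Fisher metric has:
  g11 = 1/sigma^2, g22 = 2/sigma^2.
sigma = 2, sigma^2 = 4.
g11 = 0.250000

0.250000


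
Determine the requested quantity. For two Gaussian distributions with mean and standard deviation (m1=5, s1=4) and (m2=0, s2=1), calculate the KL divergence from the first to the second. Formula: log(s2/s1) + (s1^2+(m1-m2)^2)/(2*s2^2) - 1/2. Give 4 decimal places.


KL divergence between normal distributions:
KL = log(s2/s1) + (s1^2 + (m1-m2)^2)/(2*s2^2) - 1/2.
log(1/4) = -1.386294.
(4^2 + (5-0)^2)/(2*1^2) = (16 + 25)/2 = 20.5.
KL = -1.386294 + 20.5 - 0.5 = 18.6137

18.6137


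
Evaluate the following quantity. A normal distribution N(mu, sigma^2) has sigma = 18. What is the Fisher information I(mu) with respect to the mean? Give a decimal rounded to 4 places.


The Fisher information for the mean of a normal distribution is I(mu) = 1/sigma^2.
sigma = 18, so sigma^2 = 324.
I(mu) = 1/324 = 0.0031

0.0031


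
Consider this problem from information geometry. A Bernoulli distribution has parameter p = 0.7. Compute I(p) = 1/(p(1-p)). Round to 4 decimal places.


For Bernoulli(p), Fisher information is I(p) = 1/(p*(1-p)).
p = 0.7, 1-p = 0.3.
p*(1-p) = 0.21.
I(p) = 1/0.21 = 4.7619

4.7619


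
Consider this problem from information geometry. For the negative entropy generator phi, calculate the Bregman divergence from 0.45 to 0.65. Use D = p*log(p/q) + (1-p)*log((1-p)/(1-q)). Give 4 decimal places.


Bregman divergence with negative entropy generator:
D = p*log(p/q) + (1-p)*log((1-p)/(1-q)).
p = 0.45, q = 0.65.
p*log(p/q) = 0.45*log(0.45/0.65) = -0.165476.
(1-p)*log((1-p)/(1-q)) = 0.55*log(0.55/0.35) = 0.248592.
D = -0.165476 + 0.248592 = 0.0831

0.0831


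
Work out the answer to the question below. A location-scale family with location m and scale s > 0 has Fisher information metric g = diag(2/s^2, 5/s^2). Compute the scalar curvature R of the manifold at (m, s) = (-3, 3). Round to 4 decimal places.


The metric has the form g = (A dm^2 + B ds^2)/s^2 with A = 2, B = 5.
Substitute u = sqrt(A/B)*m: g = B*(du^2 + ds^2)/s^2, i.e. B times the
Poincare upper half-plane metric, which has constant Gaussian curvature -1.
Scaling a 2D metric by a constant c divides the Gaussian curvature by c,
so K = -1/B = -1/(5) = -0.2000 everywhere (the point (m, s) = (-3, 3) is irrelevant:
the curvature is constant).
Scalar curvature in dimension 2: R = 2K = -2/(5) = -0.4000.

-0.4000


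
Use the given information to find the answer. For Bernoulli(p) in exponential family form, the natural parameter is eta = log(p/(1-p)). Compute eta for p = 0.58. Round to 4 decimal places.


Natural parameter for Bernoulli: eta = log(p/(1-p)).
p = 0.58, 1-p = 0.42.
p/(1-p) = 1.380952.
eta = log(1.380952) = 0.3228

0.3228


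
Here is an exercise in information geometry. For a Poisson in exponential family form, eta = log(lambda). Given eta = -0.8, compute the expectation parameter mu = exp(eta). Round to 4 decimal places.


Expectation parameter for Poisson exponential family:
mu = exp(eta).
eta = -0.8.
mu = exp(-0.8) = 0.4493

0.4493


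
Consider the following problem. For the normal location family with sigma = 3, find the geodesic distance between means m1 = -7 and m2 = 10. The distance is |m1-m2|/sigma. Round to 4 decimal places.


On the fixed-variance normal subfamily, geodesic distance = |m1-m2|/sigma.
|-7 - 10| = 17.
sigma = 3.
d = 17/3 = 5.6667

5.6667


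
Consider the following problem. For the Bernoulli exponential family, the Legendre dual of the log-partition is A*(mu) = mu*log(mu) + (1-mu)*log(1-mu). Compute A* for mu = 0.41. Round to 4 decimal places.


Legendre transform for Bernoulli:
A*(mu) = mu*log(mu) + (1-mu)*log(1-mu).
mu = 0.41, 1-mu = 0.59.
mu*log(mu) = 0.41*log(0.41) = -0.365555.
(1-mu)*log(1-mu) = 0.59*log(0.59) = -0.311303.
A* = -0.365555 + -0.311303 = -0.6769

-0.6769


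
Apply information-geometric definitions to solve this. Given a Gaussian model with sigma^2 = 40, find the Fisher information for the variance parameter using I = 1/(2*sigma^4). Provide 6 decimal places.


Fisher information for variance: I(sigma^2) = 1/(2*sigma^4).
sigma^2 = 40, so sigma^4 = 1600.
I = 1/(2*1600) = 1/3200 = 0.000313

0.000313


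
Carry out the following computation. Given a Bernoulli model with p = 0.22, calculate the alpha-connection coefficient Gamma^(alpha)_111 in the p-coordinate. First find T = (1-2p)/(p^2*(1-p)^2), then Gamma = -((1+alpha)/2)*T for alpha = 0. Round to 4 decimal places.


Skewness (Amari-Chentsov) tensor: T = (1-2p)/(p^2*(1-p)^2).
p = 0.22, 1-2p = 0.56, p^2 = 0.0484, (1-p)^2 = 0.6084.
T = 0.56/(0.0484 * 0.6084) = 19.017502.
In the p-coordinate, Gamma^(alpha) = Gamma^(0) - (alpha/2)*T with Gamma^(0) = (1/2)*g'(p) = -T/2,
so Gamma^(alpha) = -((1+alpha)/2)*T.
alpha = 0, -(1+alpha)/2 = -0.5.
Gamma = -0.5 * 19.017502 = -9.5088

-9.5088


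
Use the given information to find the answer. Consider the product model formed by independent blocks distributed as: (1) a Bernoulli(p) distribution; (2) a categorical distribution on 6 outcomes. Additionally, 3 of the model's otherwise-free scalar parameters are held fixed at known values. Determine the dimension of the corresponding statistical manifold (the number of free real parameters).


The dimension of a statistical manifold equals the number of free
(independent) real parameters of the model. For a product of independent
blocks the parameter counts add.
- Bernoulli (p): 1.
- categorical on 6 outcomes (probabilities sum to 1): 6-1 = 5.
Total = 1 + 5 = 6.
3 parameter(s) fixed at known values: 6 - 3 = 3.
Dimension = 3

3


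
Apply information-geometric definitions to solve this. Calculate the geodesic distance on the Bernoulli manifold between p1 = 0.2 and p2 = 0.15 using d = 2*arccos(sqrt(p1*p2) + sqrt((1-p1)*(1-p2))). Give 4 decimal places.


Geodesic distance on Bernoulli manifold:
d(p1,p2) = 2*arccos(sqrt(p1*p2) + sqrt((1-p1)*(1-p2))).
sqrt(p1*p2) = sqrt(0.2*0.15) = 0.173205.
sqrt((1-p1)*(1-p2)) = sqrt(0.8*0.85) = 0.824621.
arg = 0.173205 + 0.824621 = 0.997826.
d = 2*arccos(0.997826) = 0.1319

0.1319


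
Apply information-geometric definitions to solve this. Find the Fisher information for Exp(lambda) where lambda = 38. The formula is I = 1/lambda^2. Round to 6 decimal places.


Fisher information for exponential: I(lambda) = 1/lambda^2.
lambda = 38, lambda^2 = 1444.
I = 1/1444 = 0.000693

0.000693


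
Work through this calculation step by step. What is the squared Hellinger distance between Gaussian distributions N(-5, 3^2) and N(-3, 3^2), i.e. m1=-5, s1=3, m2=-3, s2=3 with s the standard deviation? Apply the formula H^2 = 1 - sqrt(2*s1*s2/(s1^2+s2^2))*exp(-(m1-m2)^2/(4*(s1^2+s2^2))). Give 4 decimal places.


Squared Hellinger distance for Gaussians:
H^2 = 1 - sqrt(2*s1*s2/(s1^2+s2^2)) * exp(-(m1-m2)^2/(4*(s1^2+s2^2))).
s1^2 = 9, s2^2 = 9, s1^2+s2^2 = 18.
sqrt(2*3*3/(18)) = 1.0.
(m1-m2)^2 = (-2)^2 = 4.
exp(-4/(4*18)) = exp(-0.055556) = 0.945959.
H^2 = 1 - 1.0*0.945959 = 0.0540

0.0540


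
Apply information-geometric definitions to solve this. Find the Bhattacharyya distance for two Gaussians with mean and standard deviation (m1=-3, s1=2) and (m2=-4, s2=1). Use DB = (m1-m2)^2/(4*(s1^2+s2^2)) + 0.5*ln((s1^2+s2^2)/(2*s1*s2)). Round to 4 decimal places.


Bhattacharyya distance between two Gaussians:
DB = (m1-m2)^2/(4*(s1^2+s2^2)) + (1/2)*ln((s1^2+s2^2)/(2*s1*s2)).
(m1-m2)^2 = (1)^2 = 1.
s1^2+s2^2 = 4 + 1 = 5.
term1 = 1/20 = 0.05.
term2 = 0.5*ln(5/4.0) = 0.111572.
DB = 0.05 + 0.111572 = 0.1616

0.1616


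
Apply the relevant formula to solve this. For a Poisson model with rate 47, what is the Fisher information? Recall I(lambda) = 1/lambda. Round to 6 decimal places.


Fisher information for Poisson: I(lambda) = 1/lambda.
lambda = 47.
I(lambda) = 1/47 = 0.021277

0.021277


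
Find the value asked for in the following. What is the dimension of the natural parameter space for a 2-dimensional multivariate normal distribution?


Exponential family dimension calculation:
For 2-dim MVN: mean has 2 params, covariance has 2*3/2 = 3 unique entries.
Total dim = 2 + 3 = 5.

5


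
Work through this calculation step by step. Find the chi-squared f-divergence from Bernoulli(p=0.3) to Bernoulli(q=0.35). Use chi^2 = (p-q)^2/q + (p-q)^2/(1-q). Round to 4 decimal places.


Chi-squared divergence between Bernoulli distributions:
chi^2 = (p-q)^2/q + (p-q)^2/(1-q).
p = 0.3, q = 0.35, p-q = -0.05.
(p-q)^2 = 0.0025.
term1 = 0.0025/0.35 = 0.007143.
term2 = 0.0025/0.65 = 0.003846.
chi^2 = 0.007143 + 0.003846 = 0.0110

0.0110


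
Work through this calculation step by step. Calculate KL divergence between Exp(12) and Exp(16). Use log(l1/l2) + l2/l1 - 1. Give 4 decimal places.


KL divergence for exponential family:
KL = log(l1/l2) + l2/l1 - 1.
log(12/16) = -0.287682.
16/12 = 1.333333.
KL = -0.287682 + 1.333333 - 1 = 0.0457

0.0457


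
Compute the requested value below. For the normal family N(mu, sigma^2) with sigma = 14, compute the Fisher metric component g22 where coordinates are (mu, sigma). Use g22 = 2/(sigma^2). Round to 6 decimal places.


For the 2-parameter normal family, the Fisher metric has:
  g11 = 1/sigma^2, g22 = 2/sigma^2.
sigma = 14, sigma^2 = 196.
g22 = 0.010204

0.010204


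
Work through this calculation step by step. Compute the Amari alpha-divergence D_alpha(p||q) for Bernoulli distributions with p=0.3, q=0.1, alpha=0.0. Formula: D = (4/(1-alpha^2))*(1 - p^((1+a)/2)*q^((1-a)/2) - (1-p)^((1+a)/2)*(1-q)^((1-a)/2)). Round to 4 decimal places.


Amari alpha-divergence:
D = (4/(1-alpha^2))*(1 - p^((1+a)/2)*q^((1-a)/2) - (1-p)^((1+a)/2)*(1-q)^((1-a)/2)).
alpha = 0.0, p = 0.3, q = 0.1.
e1 = (1+alpha)/2 = 0.5, e2 = (1-alpha)/2 = 0.5.
t1 = p^e1 * q^e2 = 0.3^0.5 * 0.1^0.5 = 0.173205.
t2 = (1-p)^e1 * (1-q)^e2 = 0.7^0.5 * 0.9^0.5 = 0.793725.
4/(1-alpha^2) = 4.0.
D = 4.0*(1 - 0.173205 - 0.793725) = 0.1323

0.1323


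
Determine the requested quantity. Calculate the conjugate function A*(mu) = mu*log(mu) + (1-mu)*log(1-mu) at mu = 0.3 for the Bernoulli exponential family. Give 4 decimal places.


Legendre transform for Bernoulli:
A*(mu) = mu*log(mu) + (1-mu)*log(1-mu).
mu = 0.3, 1-mu = 0.7.
mu*log(mu) = 0.3*log(0.3) = -0.361192.
(1-mu)*log(1-mu) = 0.7*log(0.7) = -0.249672.
A* = -0.361192 + -0.249672 = -0.6109

-0.6109


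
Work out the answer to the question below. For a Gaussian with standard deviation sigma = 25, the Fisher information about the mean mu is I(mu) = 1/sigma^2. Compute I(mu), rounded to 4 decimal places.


The Fisher information for the mean of a normal distribution is I(mu) = 1/sigma^2.
sigma = 25, so sigma^2 = 625.
I(mu) = 1/625 = 0.0016

0.0016


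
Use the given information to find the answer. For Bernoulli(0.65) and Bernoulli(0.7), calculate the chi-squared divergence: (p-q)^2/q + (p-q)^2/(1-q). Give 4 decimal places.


Chi-squared divergence between Bernoulli distributions:
chi^2 = (p-q)^2/q + (p-q)^2/(1-q).
p = 0.65, q = 0.7, p-q = -0.05.
(p-q)^2 = 0.0025.
term1 = 0.0025/0.7 = 0.003571.
term2 = 0.0025/0.3 = 0.008333.
chi^2 = 0.003571 + 0.008333 = 0.0119

0.0119


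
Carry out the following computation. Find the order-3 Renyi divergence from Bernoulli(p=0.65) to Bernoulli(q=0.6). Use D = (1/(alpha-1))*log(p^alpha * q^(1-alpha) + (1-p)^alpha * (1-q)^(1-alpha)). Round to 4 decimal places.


Renyi divergence of order alpha between Bernoulli distributions:
D = (1/(alpha-1))*log(p^alpha * q^(1-alpha) + (1-p)^alpha * (1-q)^(1-alpha)).
alpha = 3, p = 0.65, q = 0.6.
p^alpha * q^(1-alpha) = 0.65^3 * 0.6^-2 = 0.762847.
(1-p)^alpha * (1-q)^(1-alpha) = 0.35^3 * 0.4^-2 = 0.267969.
sum = 0.762847 + 0.267969 = 1.030816.
D = (1/2)*log(1.030816) = 0.0152

0.0152


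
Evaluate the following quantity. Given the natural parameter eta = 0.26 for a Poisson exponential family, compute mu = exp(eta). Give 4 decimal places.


Expectation parameter for Poisson exponential family:
mu = exp(eta).
eta = 0.26.
mu = exp(0.26) = 1.2969

1.2969


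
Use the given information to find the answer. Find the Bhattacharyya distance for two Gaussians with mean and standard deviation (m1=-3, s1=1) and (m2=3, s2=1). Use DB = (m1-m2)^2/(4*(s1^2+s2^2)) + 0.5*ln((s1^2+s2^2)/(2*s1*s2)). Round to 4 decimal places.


Bhattacharyya distance between two Gaussians:
DB = (m1-m2)^2/(4*(s1^2+s2^2)) + (1/2)*ln((s1^2+s2^2)/(2*s1*s2)).
(m1-m2)^2 = (-6)^2 = 36.
s1^2+s2^2 = 1 + 1 = 2.
term1 = 36/8 = 4.5.
term2 = 0.5*ln(2/2.0) = 0.0.
DB = 4.5 + 0.0 = 4.5000

4.5000


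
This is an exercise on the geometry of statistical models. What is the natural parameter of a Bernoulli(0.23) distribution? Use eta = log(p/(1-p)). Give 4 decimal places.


Natural parameter for Bernoulli: eta = log(p/(1-p)).
p = 0.23, 1-p = 0.77.
p/(1-p) = 0.298701.
eta = log(0.298701) = -1.2083

-1.2083


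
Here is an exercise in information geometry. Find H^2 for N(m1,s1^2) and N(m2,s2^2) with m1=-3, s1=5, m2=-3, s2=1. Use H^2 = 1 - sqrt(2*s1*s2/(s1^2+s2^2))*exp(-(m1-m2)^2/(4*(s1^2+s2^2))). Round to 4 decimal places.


Squared Hellinger distance for Gaussians:
H^2 = 1 - sqrt(2*s1*s2/(s1^2+s2^2)) * exp(-(m1-m2)^2/(4*(s1^2+s2^2))).
s1^2 = 25, s2^2 = 1, s1^2+s2^2 = 26.
sqrt(2*5*1/(26)) = 0.620174.
(m1-m2)^2 = (0)^2 = 0.
exp(-0/(4*26)) = exp(0.0) = 1.0.
H^2 = 1 - 0.620174*1.0 = 0.3798

0.3798


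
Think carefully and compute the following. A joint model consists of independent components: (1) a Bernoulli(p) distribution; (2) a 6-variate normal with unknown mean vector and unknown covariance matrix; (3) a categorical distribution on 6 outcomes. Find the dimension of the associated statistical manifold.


The dimension of a statistical manifold equals the number of free
(independent) real parameters of the model. For a product of independent
blocks the parameter counts add.
- Bernoulli (p): 1.
- 6-variate normal: 6 (mean) + 6*7/2 = 21 (symmetric covariance) = 27.
- categorical on 6 outcomes (probabilities sum to 1): 6-1 = 5.
Total = 1 + 27 + 5 = 33.
Dimension = 33

33


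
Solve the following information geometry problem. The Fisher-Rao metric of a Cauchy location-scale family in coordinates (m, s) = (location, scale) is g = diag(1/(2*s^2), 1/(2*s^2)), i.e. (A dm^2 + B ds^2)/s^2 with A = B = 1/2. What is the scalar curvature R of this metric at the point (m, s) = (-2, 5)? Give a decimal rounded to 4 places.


The metric has the form g = (A dm^2 + B ds^2)/s^2 with A = 1/2, B = 1/2.
Substitute u = sqrt(A/B)*m: g = B*(du^2 + ds^2)/s^2, i.e. B times the
Poincare upper half-plane metric, which has constant Gaussian curvature -1.
Scaling a 2D metric by a constant c divides the Gaussian curvature by c,
so K = -1/B = -1/(1/2) = -2.0000 everywhere (the point (m, s) = (-2, 5) is irrelevant:
the curvature is constant).
Scalar curvature in dimension 2: R = 2K = -2/(1/2) = -4.0000.

-4.0000


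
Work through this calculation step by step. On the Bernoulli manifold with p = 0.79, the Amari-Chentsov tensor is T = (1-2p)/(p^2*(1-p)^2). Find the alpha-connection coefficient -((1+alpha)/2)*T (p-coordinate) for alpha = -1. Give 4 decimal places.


Skewness (Amari-Chentsov) tensor: T = (1-2p)/(p^2*(1-p)^2).
p = 0.79, 1-2p = -0.58, p^2 = 0.6241, (1-p)^2 = 0.0441.
T = -0.58/(0.6241 * 0.0441) = -21.07343.
In the p-coordinate, Gamma^(alpha) = Gamma^(0) - (alpha/2)*T with Gamma^(0) = (1/2)*g'(p) = -T/2,
so Gamma^(alpha) = -((1+alpha)/2)*T.
alpha = -1, -(1+alpha)/2 = 0.0.
Gamma = 0.0 * -21.07343 = 0.0000

0.0000


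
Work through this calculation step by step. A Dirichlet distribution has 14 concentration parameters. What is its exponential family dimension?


Exponential family dimension calculation:
Dirichlet with 14 components has 14 natural parameters.

14


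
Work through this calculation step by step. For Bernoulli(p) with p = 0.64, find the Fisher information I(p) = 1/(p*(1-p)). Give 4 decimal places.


For Bernoulli(p), Fisher information is I(p) = 1/(p*(1-p)).
p = 0.64, 1-p = 0.36.
p*(1-p) = 0.2304.
I(p) = 1/0.2304 = 4.3403

4.3403


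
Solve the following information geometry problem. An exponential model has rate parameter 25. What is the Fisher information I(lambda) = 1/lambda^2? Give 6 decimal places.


Fisher information for exponential: I(lambda) = 1/lambda^2.
lambda = 25, lambda^2 = 625.
I = 1/625 = 0.001600

0.001600


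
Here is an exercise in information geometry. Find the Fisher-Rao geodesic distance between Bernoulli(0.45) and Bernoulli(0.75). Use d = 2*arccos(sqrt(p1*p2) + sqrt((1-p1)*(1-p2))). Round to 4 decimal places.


Geodesic distance on Bernoulli manifold:
d(p1,p2) = 2*arccos(sqrt(p1*p2) + sqrt((1-p1)*(1-p2))).
sqrt(p1*p2) = sqrt(0.45*0.75) = 0.580948.
sqrt((1-p1)*(1-p2)) = sqrt(0.55*0.25) = 0.37081.
arg = 0.580948 + 0.37081 = 0.951757.
d = 2*arccos(0.951757) = 0.6238

0.6238


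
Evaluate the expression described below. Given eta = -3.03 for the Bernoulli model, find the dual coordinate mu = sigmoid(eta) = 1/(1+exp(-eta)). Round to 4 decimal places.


Dual coordinate (expectation parameter) for Bernoulli:
mu = 1/(1+exp(-eta)).
eta = -3.03.
exp(-eta) = exp(3.03) = 20.697233.
mu = 1/(1+20.697233) = 0.0461

0.0461


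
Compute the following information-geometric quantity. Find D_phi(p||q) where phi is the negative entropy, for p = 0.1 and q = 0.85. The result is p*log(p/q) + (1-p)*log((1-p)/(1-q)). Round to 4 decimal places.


Bregman divergence with negative entropy generator:
D = p*log(p/q) + (1-p)*log((1-p)/(1-q)).
p = 0.1, q = 0.85.
p*log(p/q) = 0.1*log(0.1/0.85) = -0.214007.
(1-p)*log((1-p)/(1-q)) = 0.9*log(0.9/0.15) = 1.612584.
D = -0.214007 + 1.612584 = 1.3986

1.3986


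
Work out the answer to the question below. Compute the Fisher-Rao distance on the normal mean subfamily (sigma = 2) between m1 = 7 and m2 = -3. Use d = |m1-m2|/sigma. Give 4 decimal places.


On the fixed-variance normal subfamily, geodesic distance = |m1-m2|/sigma.
|7 - -3| = 10.
sigma = 2.
d = 10/2 = 5.0000

5.0000


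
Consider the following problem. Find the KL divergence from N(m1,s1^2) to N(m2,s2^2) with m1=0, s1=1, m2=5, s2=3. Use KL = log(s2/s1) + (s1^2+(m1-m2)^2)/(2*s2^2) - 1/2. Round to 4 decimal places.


KL divergence between normal distributions:
KL = log(s2/s1) + (s1^2 + (m1-m2)^2)/(2*s2^2) - 1/2.
log(3/1) = 1.098612.
(1^2 + (0-5)^2)/(2*3^2) = (1 + 25)/18 = 1.444444.
KL = 1.098612 + 1.444444 - 0.5 = 2.0431

2.0431


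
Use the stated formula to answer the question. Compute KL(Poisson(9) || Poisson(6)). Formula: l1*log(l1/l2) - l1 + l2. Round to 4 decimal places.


KL divergence for Poisson:
KL = l1*log(l1/l2) - l1 + l2.
l1 = 9, l2 = 6.
log(9/6) = 0.405465.
l1*log(l1/l2) = 9 * 0.405465 = 3.649186.
KL = 3.649186 - 9 + 6 = 0.6492

0.6492


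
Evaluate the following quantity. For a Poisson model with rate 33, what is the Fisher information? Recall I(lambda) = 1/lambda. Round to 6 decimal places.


Fisher information for Poisson: I(lambda) = 1/lambda.
lambda = 33.
I(lambda) = 1/33 = 0.030303

0.030303


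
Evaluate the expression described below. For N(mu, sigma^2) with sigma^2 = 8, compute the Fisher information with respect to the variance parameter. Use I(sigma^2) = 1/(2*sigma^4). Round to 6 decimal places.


Fisher information for variance: I(sigma^2) = 1/(2*sigma^4).
sigma^2 = 8, so sigma^4 = 64.
I = 1/(2*64) = 1/128 = 0.007813

0.007813


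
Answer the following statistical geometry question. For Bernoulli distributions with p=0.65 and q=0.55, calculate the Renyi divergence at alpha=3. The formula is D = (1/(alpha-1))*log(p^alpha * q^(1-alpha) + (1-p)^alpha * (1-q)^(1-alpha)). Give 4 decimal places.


Renyi divergence of order alpha between Bernoulli distributions:
D = (1/(alpha-1))*log(p^alpha * q^(1-alpha) + (1-p)^alpha * (1-q)^(1-alpha)).
alpha = 3, p = 0.65, q = 0.55.
p^alpha * q^(1-alpha) = 0.65^3 * 0.55^-2 = 0.907851.
(1-p)^alpha * (1-q)^(1-alpha) = 0.35^3 * 0.45^-2 = 0.211728.
sum = 0.907851 + 0.211728 = 1.11958.
D = (1/2)*log(1.11958) = 0.0565

0.0565


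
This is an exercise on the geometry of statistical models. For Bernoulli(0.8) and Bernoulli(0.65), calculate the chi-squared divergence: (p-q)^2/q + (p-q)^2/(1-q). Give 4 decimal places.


Chi-squared divergence between Bernoulli distributions:
chi^2 = (p-q)^2/q + (p-q)^2/(1-q).
p = 0.8, q = 0.65, p-q = 0.15.
(p-q)^2 = 0.0225.
term1 = 0.0225/0.65 = 0.034615.
term2 = 0.0225/0.35 = 0.064286.
chi^2 = 0.034615 + 0.064286 = 0.0989

0.0989


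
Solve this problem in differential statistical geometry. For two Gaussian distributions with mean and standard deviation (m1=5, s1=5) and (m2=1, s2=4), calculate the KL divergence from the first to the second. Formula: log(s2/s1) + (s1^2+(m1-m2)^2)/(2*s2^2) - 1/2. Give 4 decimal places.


KL divergence between normal distributions:
KL = log(s2/s1) + (s1^2 + (m1-m2)^2)/(2*s2^2) - 1/2.
log(4/5) = -0.223144.
(5^2 + (5-1)^2)/(2*4^2) = (25 + 16)/32 = 1.28125.
KL = -0.223144 + 1.28125 - 0.5 = 0.5581

0.5581


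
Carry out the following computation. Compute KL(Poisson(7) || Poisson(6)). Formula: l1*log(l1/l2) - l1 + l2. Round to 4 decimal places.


KL divergence for Poisson:
KL = l1*log(l1/l2) - l1 + l2.
l1 = 7, l2 = 6.
log(7/6) = 0.154151.
l1*log(l1/l2) = 7 * 0.154151 = 1.079055.
KL = 1.079055 - 7 + 6 = 0.0791

0.0791


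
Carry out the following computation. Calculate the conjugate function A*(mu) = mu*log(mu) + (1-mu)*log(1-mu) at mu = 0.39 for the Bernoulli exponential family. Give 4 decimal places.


Legendre transform for Bernoulli:
A*(mu) = mu*log(mu) + (1-mu)*log(1-mu).
mu = 0.39, 1-mu = 0.61.
mu*log(mu) = 0.39*log(0.39) = -0.367227.
(1-mu)*log(1-mu) = 0.61*log(0.61) = -0.301521.
A* = -0.367227 + -0.301521 = -0.6687

-0.6687


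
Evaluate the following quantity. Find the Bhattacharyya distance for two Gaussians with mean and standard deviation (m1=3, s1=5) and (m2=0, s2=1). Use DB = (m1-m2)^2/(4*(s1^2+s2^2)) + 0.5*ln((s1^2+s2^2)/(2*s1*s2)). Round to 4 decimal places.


Bhattacharyya distance between two Gaussians:
DB = (m1-m2)^2/(4*(s1^2+s2^2)) + (1/2)*ln((s1^2+s2^2)/(2*s1*s2)).
(m1-m2)^2 = (3)^2 = 9.
s1^2+s2^2 = 25 + 1 = 26.
term1 = 9/104 = 0.086538.
term2 = 0.5*ln(26/10.0) = 0.477756.
DB = 0.086538 + 0.477756 = 0.5643

0.5643


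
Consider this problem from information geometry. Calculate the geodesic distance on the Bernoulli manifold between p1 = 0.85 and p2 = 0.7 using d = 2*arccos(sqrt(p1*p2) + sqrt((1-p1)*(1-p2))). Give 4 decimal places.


Geodesic distance on Bernoulli manifold:
d(p1,p2) = 2*arccos(sqrt(p1*p2) + sqrt((1-p1)*(1-p2))).
sqrt(p1*p2) = sqrt(0.85*0.7) = 0.771362.
sqrt((1-p1)*(1-p2)) = sqrt(0.15*0.3) = 0.212132.
arg = 0.771362 + 0.212132 = 0.983494.
d = 2*arccos(0.983494) = 0.3639

0.3639


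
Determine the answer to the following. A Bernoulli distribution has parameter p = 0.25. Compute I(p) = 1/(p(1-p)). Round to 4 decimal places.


For Bernoulli(p), Fisher information is I(p) = 1/(p*(1-p)).
p = 0.25, 1-p = 0.75.
p*(1-p) = 0.1875.
I(p) = 1/0.1875 = 5.3333

5.3333


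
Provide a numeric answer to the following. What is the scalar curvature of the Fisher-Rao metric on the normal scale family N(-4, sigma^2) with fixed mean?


This family has a single free parameter, so its statistical manifold
is 1-dimensional. The Riemann curvature tensor of any 1-dimensional
Riemannian manifold vanishes identically, so R = 0.

0
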